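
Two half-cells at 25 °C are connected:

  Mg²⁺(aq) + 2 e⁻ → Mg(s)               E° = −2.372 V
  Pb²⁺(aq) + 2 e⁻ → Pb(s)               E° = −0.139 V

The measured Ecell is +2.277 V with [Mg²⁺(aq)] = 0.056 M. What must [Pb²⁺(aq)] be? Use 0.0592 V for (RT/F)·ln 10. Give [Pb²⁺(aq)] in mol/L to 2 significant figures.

With Pb²⁺/Pb at the cathode and Mg²⁺/Mg at the anode, E°cell = −0.139 − (−2.372) = +2.233 V (n = 2).
Since E = E° − (0.0592/n)·log Q, log Q = n(E° − E)/0.0592 = −1.486.
Balancing electrons gives Pb²⁺(aq) + Mg(s) → Pb(s) + Mg²⁺(aq); thus Q = [Mg²⁺(aq)] / [Pb²⁺(aq)].
Isolating [Pb²⁺(aq)] in Q = 10^{−1.486} yields log [Pb²⁺(aq)] = 0.234, i.e. 1.7 M.

1.7 M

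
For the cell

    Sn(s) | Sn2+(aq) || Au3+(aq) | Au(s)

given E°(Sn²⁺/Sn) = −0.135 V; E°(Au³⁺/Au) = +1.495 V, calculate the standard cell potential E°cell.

+1.630 V

By convention the left-hand electrode in cell notation is the anode (oxidation) and the right-hand electrode is the cathode (reduction).
E°cell = E°(right) − E°(left) = +1.495 − (−0.135) = +1.630 V.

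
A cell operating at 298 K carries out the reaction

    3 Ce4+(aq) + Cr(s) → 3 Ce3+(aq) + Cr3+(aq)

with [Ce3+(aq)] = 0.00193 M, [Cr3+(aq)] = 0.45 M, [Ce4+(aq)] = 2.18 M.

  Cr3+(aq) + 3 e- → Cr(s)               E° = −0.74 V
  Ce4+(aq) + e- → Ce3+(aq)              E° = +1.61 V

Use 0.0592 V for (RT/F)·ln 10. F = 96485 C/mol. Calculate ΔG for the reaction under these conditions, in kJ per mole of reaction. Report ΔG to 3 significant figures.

E°cell = +1.61 − (−0.74) = +2.35 V; the balanced reaction transfers n = 3 electrons.
Here Q = ([Ce3+(aq)]^3·[Cr3+(aq)]) / [Ce4+(aq)]^3 = 3.12×10^−10 (log Q = −9.505), giving E = +2.35 − (0.0592/3)·(−9.505) = +2.5376 V.
Then ΔG = −nFE = −3 × 96485 × +2.5376 J/mol = −735 kJ/mol.

−735 kJ/mol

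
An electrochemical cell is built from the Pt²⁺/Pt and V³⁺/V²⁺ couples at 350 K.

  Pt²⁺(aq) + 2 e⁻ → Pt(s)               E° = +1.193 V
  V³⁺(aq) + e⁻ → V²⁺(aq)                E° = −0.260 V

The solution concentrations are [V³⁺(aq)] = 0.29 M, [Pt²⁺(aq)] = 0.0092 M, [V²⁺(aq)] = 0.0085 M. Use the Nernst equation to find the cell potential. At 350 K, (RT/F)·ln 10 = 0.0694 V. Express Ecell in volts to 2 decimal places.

Since E°(Pt²⁺/Pt) > E°(V³⁺/V²⁺), Pt²⁺/Pt serves as the cathode.
E°cell = E°cat − E°an = +1.193 − (−0.260) = +1.453 V; n = 2.
The balanced reaction is Pt²⁺(aq) + 2 V²⁺(aq) → Pt(s) + 2 V³⁺(aq), so Q = [V³⁺(aq)]^2 / ([Pt²⁺(aq)]·[V²⁺(aq)]^2) = 1.27×10^5 and log Q = 5.102.
E = E° − (0.0694/n)·log Q = +1.453 − (0.0694/2)(5.102) = +1.28 V.

+1.28 V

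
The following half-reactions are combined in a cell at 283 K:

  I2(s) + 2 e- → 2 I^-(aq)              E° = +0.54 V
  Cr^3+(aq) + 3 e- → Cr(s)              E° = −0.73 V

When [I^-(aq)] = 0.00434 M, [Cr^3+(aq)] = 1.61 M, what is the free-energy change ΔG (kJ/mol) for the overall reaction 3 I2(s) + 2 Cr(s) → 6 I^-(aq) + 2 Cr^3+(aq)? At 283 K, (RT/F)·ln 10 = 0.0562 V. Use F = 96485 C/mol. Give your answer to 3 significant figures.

With I₂/I⁻ reduced at the cathode, E°cell = +0.54 − (−0.73) = +1.27 V and n = 6.
The reaction quotient is [I^-(aq)]^6·[Cr^3+(aq)]^2 = 1.73×10^−14; by Nernst, E = +1.27 − (0.0562/6)(−13.761) = +1.3989 V.
Then ΔG = −nFE = −6 × 96485 × +1.3989 J/mol = −810 kJ/mol.

−810 kJ/mol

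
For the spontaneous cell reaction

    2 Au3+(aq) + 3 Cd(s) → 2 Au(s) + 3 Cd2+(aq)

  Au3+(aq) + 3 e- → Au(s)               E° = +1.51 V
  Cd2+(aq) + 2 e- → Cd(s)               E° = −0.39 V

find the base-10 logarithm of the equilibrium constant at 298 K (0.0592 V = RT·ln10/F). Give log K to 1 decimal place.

log K = 192.6

The Au³⁺/Au couple is reduced (cathode); E°cell = +1.51 − (−0.39) = +1.90 V with n = 6.
At equilibrium E = 0, so log K = nE°cell / 0.0592 = (6)(+1.90) / 0.0592 = 192.6.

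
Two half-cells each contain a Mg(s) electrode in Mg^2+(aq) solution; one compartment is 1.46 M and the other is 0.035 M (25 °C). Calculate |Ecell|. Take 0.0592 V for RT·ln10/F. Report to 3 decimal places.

For a concentration cell E°cell = 0, since both electrodes use the same couple.
The compartment with the higher Mg^2+(aq) concentration (1.46 M) acts as the cathode; ions are reduced there and produced at the dilute (0.035 M) anode.
With n = 2, Ecell = −(0.0592/2)·log([dilute]/[conc]) = −(0.0592/2)·log(0.035/1.46) = +0.048 V.

0.048 V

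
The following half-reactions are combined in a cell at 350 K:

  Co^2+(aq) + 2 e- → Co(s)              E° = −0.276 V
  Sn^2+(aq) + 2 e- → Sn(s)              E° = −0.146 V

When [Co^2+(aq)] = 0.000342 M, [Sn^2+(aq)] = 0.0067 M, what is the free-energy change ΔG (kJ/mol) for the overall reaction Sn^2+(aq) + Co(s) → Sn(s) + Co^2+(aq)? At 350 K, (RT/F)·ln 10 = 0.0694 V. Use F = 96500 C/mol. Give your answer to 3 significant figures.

With Sn²⁺/Sn reduced at the cathode, E°cell = −0.146 − (−0.276) = +0.130 V and n = 2.
Here Q = [Co^2+(aq)] / [Sn^2+(aq)] = 0.051 (log Q = −1.292), giving E = +0.130 − (0.0694/2)·(−1.292) = +0.1748 V.
Finally ΔG = −nFE = −(2)(96500 C/mol)(+0.1748 V) = −33.7 kJ/mol.

−33.7 kJ/mol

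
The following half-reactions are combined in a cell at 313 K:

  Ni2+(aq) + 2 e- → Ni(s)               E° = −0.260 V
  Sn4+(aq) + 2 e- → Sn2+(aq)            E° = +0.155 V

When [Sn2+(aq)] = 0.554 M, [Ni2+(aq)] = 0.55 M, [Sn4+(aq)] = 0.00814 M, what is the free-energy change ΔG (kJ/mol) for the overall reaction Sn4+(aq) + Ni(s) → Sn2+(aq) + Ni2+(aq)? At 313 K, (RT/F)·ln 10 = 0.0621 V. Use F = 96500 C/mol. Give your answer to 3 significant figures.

−70.7 kJ/mol

With Sn⁴⁺/Sn²⁺ reduced at the cathode, E°cell = +0.155 − (−0.260) = +0.415 V and n = 2.
The reaction quotient is ([Sn2+(aq)]·[Ni2+(aq)]) / [Sn4+(aq)] = 37.4; by Nernst, E = +0.415 − (0.0621/2)(1.573) = +0.3662 V.
ΔG = −nFE = −(2)(96500)(+0.3662) J/mol = −70.7 kJ/mol.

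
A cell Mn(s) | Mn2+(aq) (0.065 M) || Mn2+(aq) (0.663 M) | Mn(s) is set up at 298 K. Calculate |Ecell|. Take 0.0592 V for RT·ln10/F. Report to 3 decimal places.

For a concentration cell E°cell = 0, since both electrodes use the same couple.
The compartment with the higher Mn2+(aq) concentration (0.663 M) acts as the cathode; ions are reduced there and produced at the dilute (0.065 M) anode.
With n = 2, Ecell = −(0.0592/2)·log([dilute]/[conc]) = −(0.0592/2)·log(0.065/0.663) = +0.030 V.

0.030 V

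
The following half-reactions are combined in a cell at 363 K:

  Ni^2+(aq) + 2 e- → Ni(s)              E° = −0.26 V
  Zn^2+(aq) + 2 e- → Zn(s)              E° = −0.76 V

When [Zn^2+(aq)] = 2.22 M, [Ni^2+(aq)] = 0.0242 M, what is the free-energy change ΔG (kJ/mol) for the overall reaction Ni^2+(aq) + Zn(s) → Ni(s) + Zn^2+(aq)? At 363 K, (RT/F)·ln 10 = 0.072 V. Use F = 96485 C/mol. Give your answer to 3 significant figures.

The standard cell potential is −0.26 − (−0.76) = +0.50 V, with n = 2 electrons in the balanced equation.
Here Q = [Zn^2+(aq)] / [Ni^2+(aq)] = 91.7 (log Q = 1.963), giving E = +0.50 − (0.072/2)·(1.963) = +0.4293 V.
ΔG = −nFE = −(2)(96485)(+0.4293) J/mol = −82.8 kJ/mol.

−82.8 kJ/mol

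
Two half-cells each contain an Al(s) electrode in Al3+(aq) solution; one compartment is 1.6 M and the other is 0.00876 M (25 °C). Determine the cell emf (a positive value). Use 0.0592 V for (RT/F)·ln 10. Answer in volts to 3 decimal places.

0.045 V

For a concentration cell E°cell = 0, since both electrodes use the same couple.
The compartment with the higher Al3+(aq) concentration (1.6 M) acts as the cathode; ions are reduced there and produced at the dilute (0.00876 M) anode.
With n = 3, Ecell = −(0.0592/3)·log([dilute]/[conc]) = −(0.0592/3)·log(0.00876/1.6) = +0.045 V.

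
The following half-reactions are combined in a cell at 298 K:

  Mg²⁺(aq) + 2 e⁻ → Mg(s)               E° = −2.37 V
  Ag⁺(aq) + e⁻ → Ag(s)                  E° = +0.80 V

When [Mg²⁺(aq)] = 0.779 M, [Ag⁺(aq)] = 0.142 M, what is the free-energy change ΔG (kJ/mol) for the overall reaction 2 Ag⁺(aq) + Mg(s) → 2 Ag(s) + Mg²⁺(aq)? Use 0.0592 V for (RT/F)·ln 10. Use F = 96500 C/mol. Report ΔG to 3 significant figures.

E°cell = +0.80 − (−2.37) = +3.17 V; the balanced reaction transfers n = 2 electrons.
Here Q = [Mg²⁺(aq)] / [Ag⁺(aq)]^2 = 38.6 (log Q = 1.587), giving E = +3.17 − (0.0592/2)·(1.587) = +3.1230 V.
Then ΔG = −nFE = −2 × 96500 × +3.1230 J/mol = −603 kJ/mol.

−603 kJ/mol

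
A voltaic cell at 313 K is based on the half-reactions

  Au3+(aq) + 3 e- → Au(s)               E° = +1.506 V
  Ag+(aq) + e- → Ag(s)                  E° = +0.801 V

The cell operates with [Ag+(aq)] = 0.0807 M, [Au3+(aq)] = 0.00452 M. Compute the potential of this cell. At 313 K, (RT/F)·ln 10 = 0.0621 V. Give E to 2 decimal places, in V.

Au³⁺/Au is reduced (cathode, E° = +1.506 V) and Ag⁺/Ag is oxidized (anode).
E°cell = +1.506 − (+0.801) = +0.705 V, with n = 3 electrons transferred.
Balancing gives Au3+(aq) + 3 Ag(s) → Au(s) + 3 Ag+(aq); hence Q = [Ag+(aq)]^3 / [Au3+(aq)] = 0.116 (log Q = −0.935).
Applying E = E° − (RT ln10/nF)·log Q gives +0.705 − (0.0621/3)(−0.935) = +0.72 V.

+0.72 V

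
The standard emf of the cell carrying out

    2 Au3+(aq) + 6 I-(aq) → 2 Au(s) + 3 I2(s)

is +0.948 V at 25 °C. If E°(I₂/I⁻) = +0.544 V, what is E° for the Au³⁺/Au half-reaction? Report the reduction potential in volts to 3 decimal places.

In the reaction as written the Au³⁺/Au couple is reduced (cathode) and I₂/I⁻ is oxidized (anode), so E°cell = E°(Au³⁺/Au) − E°(I₂/I⁻).
E°(Au³⁺/Au) = E°cell + E°(anode) = +0.948 + (+0.544) = +1.492 V.

+1.492 V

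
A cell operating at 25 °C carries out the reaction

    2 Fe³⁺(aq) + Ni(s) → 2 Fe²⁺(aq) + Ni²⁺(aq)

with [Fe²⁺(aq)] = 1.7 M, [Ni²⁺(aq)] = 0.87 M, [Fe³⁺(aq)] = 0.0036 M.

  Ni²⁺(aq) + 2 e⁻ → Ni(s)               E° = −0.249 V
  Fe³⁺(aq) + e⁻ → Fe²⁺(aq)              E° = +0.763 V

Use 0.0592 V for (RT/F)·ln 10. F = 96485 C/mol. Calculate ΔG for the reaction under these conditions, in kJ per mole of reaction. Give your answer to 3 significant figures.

The standard cell potential is +0.763 − (−0.249) = +1.012 V, with n = 2 electrons in the balanced equation.
Q = ([Fe²⁺(aq)]^2·[Ni²⁺(aq)]) / [Fe³⁺(aq)]^2 = 1.94×10^5, so log Q = 5.288 and E = +1.012 − (0.0592/2)(5.288) = +0.8555 V.
Finally ΔG = −nFE = −(2)(96485 C/mol)(+0.8555 V) = −165 kJ/mol.

−165 kJ/mol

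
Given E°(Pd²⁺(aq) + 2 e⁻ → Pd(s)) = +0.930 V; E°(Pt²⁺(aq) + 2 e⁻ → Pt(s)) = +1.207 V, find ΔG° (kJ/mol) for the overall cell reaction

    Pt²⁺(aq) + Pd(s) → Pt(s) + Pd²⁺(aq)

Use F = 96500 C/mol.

In the reaction as written Pt²⁺(aq) is reduced, so the Pt²⁺/Pt couple is the cathode and Pd²⁺/Pd is the anode.
E°cell = +1.207 − (+0.930) = +0.277 V; balancing electrons gives n = 2.
ΔG° = −nFE°cell = −(2)(96500)(+0.277) J/mol = −53.5 kJ/mol.

−53.5 kJ/mol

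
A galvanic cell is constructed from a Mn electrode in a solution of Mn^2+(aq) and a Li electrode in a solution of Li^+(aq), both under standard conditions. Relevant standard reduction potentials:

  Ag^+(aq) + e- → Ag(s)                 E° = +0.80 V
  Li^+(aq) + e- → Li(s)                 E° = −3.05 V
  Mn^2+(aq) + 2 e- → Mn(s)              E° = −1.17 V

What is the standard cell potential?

+1.88 V

Of the two couples in this cell, the one with the more positive reduction potential is reduced at the cathode: here that is Mn²⁺/Mn (−1.17 V); Li⁺/Li (−3.05 V) is the anode.
E°cell = E°(cathode) − E°(anode) = −1.17 − (−3.05) = +1.88 V.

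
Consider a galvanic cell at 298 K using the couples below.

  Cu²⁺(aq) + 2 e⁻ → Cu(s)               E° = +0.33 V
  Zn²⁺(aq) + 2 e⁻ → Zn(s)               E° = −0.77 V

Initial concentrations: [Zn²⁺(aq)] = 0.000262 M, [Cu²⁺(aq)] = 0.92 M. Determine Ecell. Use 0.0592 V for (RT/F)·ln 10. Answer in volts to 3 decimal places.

The Cu²⁺/Cu couple has the more positive E°, so it is the cathode; Zn²⁺/Zn is the anode.
The standard potential is +0.33 − (−0.77) = +1.10 V and the balanced reaction transfers n = 2 electrons.
The balanced reaction is Cu²⁺(aq) + Zn(s) → Cu(s) + Zn²⁺(aq), so Q = [Zn²⁺(aq)] / [Cu²⁺(aq)] = 0.000285 and log Q = −3.545.
E = E° − (0.0592/n)·log Q = +1.10 − (0.0592/2)(−3.545) = +1.205 V.

+1.205 V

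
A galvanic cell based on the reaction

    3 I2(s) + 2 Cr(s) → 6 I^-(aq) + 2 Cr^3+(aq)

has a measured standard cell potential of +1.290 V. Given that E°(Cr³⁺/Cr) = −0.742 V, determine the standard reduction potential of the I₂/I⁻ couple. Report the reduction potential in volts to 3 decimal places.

+0.548 V

In the reaction as written the I₂/I⁻ couple is reduced (cathode) and Cr³⁺/Cr is oxidized (anode), so E°cell = E°(I₂/I⁻) − E°(Cr³⁺/Cr).
E°(I₂/I⁻) = E°cell + E°(anode) = +1.290 + (−0.742) = +0.548 V.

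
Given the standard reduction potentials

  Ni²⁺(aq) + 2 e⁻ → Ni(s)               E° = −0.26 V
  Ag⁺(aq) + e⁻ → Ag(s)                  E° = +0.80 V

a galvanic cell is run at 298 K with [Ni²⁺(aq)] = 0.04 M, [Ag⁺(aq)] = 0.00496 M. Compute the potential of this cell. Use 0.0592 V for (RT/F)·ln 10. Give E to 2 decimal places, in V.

Ag⁺/Ag is reduced (cathode, E° = +0.80 V) and Ni²⁺/Ni is oxidized (anode).
E°cell = E°cat − E°an = +0.80 − (−0.26) = +1.06 V; n = 2.
For the overall reaction 2 Ag⁺(aq) + Ni(s) → 2 Ag(s) + Ni²⁺(aq), Q = [Ni²⁺(aq)] / [Ag⁺(aq)]^2 = 1.63×10^3, giving log Q = 3.211.
Applying E = E° − (RT ln10/nF)·log Q gives +1.06 − (0.0592/2)(3.211) = +0.96 V.

+0.96 V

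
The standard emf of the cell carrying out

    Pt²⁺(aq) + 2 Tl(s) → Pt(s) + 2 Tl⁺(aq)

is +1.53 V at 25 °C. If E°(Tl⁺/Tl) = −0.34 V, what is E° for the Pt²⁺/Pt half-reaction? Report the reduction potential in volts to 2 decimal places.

In the reaction as written the Pt²⁺/Pt couple is reduced (cathode) and Tl⁺/Tl is oxidized (anode), so E°cell = E°(Pt²⁺/Pt) − E°(Tl⁺/Tl).
E°(Pt²⁺/Pt) = E°cell + E°(anode) = +1.53 + (−0.34) = +1.19 V.

+1.19 V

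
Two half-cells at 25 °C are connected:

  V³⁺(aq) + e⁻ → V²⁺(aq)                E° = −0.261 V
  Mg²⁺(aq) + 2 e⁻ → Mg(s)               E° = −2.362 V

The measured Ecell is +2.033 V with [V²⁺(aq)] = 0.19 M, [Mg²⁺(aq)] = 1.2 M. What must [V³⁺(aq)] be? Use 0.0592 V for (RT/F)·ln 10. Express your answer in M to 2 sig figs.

0.015 M

With V³⁺/V²⁺ at the cathode and Mg²⁺/Mg at the anode, E°cell = −0.261 − (−2.362) = +2.101 V (n = 2).
From the Nernst equation, log Q = n(E° − E)/0.0592 = 2·(+2.101 − (+2.033))/0.0592 = 2.297.
Balancing electrons gives 2 V³⁺(aq) + Mg(s) → 2 V²⁺(aq) + Mg²⁺(aq); thus Q = ([V²⁺(aq)]^2·[Mg²⁺(aq)]) / [V³⁺(aq)]^2.
Isolating [V³⁺(aq)] in Q = 10^{2.297} yields log [V³⁺(aq)] = −1.830, i.e. 0.015 M.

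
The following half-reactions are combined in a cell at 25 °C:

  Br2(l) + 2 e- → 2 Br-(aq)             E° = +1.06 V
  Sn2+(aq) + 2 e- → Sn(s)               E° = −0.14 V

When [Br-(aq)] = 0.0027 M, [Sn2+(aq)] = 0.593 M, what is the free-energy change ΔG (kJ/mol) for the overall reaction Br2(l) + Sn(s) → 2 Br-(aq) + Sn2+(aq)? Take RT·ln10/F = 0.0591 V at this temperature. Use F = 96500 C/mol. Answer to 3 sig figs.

−262 kJ/mol

E°cell = +1.06 − (−0.14) = +1.20 V; the balanced reaction transfers n = 2 electrons.
Q = [Br-(aq)]^2·[Sn2+(aq)] = 4.32×10^−6, so log Q = −5.364 and E = +1.20 − (0.0591/2)(−5.364) = +1.3585 V.
Finally ΔG = −nFE = −(2)(96500 C/mol)(+1.3585 V) = −262 kJ/mol.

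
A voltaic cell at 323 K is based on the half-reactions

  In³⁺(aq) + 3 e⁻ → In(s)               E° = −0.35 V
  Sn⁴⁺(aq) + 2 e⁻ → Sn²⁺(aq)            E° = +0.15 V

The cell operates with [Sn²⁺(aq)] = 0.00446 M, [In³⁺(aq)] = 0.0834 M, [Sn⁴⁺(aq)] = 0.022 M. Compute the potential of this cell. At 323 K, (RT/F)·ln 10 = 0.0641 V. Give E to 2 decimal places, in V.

The Sn⁴⁺/Sn²⁺ couple has the more positive E°, so it is the cathode; In³⁺/In is the anode.
E°cell = E°cat − E°an = +0.15 − (−0.35) = +0.50 V; n = 6.
For the overall reaction 3 Sn⁴⁺(aq) + 2 In(s) → 3 Sn²⁺(aq) + 2 In³⁺(aq), Q = ([Sn²⁺(aq)]^3·[In³⁺(aq)]^2) / [Sn⁴⁺(aq)]^3 = 5.8×10^−5, giving log Q = −4.237.
E = E° − (0.0641/n)·log Q = +0.50 − (0.0641/6)(−4.237) = +0.55 V.

+0.55 V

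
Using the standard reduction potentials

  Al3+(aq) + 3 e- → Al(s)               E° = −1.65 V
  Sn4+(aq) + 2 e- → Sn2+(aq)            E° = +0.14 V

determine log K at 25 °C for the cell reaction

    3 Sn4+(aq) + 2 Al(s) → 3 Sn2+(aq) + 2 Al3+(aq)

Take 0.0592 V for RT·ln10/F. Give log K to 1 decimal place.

log K = 181.4

The Sn⁴⁺/Sn²⁺ couple is reduced (cathode); E°cell = +0.14 − (−1.65) = +1.79 V with n = 6.
At equilibrium E = 0, so log K = nE°cell / 0.0592 = (6)(+1.79) / 0.0592 = 181.4.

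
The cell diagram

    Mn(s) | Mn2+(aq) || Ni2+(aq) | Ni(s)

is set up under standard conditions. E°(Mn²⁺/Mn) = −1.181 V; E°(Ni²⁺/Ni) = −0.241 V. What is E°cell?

By convention the left-hand electrode in cell notation is the anode (oxidation) and the right-hand electrode is the cathode (reduction).
E°cell = E°(right) − E°(left) = −0.241 − (−1.181) = +0.940 V.

+0.940 V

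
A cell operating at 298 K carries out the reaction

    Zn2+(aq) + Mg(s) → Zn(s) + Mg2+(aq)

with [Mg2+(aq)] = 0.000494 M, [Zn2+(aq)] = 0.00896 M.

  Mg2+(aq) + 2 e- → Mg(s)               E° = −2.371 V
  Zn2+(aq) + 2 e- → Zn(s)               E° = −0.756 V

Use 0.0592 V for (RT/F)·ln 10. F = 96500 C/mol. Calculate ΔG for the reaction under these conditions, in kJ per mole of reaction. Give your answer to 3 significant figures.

−319 kJ/mol

With Zn²⁺/Zn reduced at the cathode, E°cell = −0.756 − (−2.371) = +1.615 V and n = 2.
The reaction quotient is [Mg2+(aq)] / [Zn2+(aq)] = 0.0551; by Nernst, E = +1.615 − (0.0592/2)(−1.259) = +1.6523 V.
ΔG = −nFE = −(2)(96500)(+1.6523) J/mol = −319 kJ/mol.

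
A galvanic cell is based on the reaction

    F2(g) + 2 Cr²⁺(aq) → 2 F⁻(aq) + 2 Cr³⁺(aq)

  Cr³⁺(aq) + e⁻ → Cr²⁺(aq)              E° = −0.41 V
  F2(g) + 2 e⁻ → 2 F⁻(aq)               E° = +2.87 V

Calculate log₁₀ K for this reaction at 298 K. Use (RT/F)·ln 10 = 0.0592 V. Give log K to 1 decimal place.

The F₂/F⁻ couple is reduced (cathode); E°cell = +2.87 − (−0.41) = +3.28 V with n = 2.
At equilibrium E = 0, so log K = nE°cell / 0.0592 = (2)(+3.28) / 0.0592 = 110.8.

log K = 110.8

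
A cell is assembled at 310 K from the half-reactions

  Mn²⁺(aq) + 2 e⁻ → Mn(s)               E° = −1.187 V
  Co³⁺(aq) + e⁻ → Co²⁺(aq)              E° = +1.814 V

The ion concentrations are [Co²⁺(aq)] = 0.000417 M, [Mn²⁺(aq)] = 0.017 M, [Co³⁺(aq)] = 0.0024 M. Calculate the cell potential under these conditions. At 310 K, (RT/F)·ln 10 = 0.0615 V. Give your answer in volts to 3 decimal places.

Since E°(Co³⁺/Co²⁺) > E°(Mn²⁺/Mn), Co³⁺/Co²⁺ serves as the cathode.
E°cell = +1.814 − (−1.187) = +3.001 V, with n = 2 electrons transferred.
Balancing gives 2 Co³⁺(aq) + Mn(s) → 2 Co²⁺(aq) + Mn²⁺(aq); hence Q = ([Co²⁺(aq)]^2·[Mn²⁺(aq)]) / [Co³⁺(aq)]^2 = 0.000513 (log Q = −3.290).
E = E° − (0.0615/n)·log Q = +3.001 − (0.0615/2)(−3.290) = +3.102 V.

+3.102 V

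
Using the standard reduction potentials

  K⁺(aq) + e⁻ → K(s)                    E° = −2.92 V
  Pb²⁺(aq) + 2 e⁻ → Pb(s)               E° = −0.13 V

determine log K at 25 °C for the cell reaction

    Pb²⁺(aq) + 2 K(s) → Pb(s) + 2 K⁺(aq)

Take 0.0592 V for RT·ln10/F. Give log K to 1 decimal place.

The Pb²⁺/Pb couple is reduced (cathode); E°cell = −0.13 − (−2.92) = +2.79 V with n = 2.
At equilibrium E = 0, so log K = nE°cell / 0.0592 = (2)(+2.79) / 0.0592 = 94.3.

log K = 94.3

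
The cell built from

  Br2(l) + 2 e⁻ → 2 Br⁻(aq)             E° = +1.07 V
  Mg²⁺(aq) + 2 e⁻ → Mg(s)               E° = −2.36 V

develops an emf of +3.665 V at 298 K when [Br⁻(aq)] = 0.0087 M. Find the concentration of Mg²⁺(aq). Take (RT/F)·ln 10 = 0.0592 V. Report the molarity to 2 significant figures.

0.00015 M

Br₂/Br⁻ is the cathode (higher E°); E°cell = +1.07 − (−2.36) = +3.43 V with n = 2.
Rearranging E = E° − (0.0592/n)·log Q gives log Q = 2(+3.43 − (+3.665))/0.0592 = −7.939.
The balanced reaction is Br2(l) + Mg(s) → 2 Br⁻(aq) + Mg²⁺(aq), so Q = [Br⁻(aq)]^2·[Mg²⁺(aq)].
Isolating [Mg²⁺(aq)] in Q = 10^{−7.939} yields log [Mg²⁺(aq)] = −3.818, i.e. 0.00015 M.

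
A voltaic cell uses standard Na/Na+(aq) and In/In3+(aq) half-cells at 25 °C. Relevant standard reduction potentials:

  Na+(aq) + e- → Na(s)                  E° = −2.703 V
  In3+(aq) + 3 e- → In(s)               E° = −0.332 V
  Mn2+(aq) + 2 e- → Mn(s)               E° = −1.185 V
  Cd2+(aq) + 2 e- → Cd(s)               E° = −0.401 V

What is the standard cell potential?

Of the two couples in this cell, the one with the more positive reduction potential is reduced at the cathode: here that is In³⁺/In (−0.332 V); Na⁺/Na (−2.703 V) is the anode.
E°cell = E°(cathode) − E°(anode) = −0.332 − (−2.703) = +2.371 V.

+2.371 V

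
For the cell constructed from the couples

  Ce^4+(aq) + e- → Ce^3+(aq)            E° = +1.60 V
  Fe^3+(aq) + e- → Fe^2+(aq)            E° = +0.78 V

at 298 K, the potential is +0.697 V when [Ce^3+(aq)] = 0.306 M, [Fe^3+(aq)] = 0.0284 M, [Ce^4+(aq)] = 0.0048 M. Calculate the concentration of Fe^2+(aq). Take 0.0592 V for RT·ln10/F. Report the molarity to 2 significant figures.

0.015 M

With Ce⁴⁺/Ce³⁺ at the cathode and Fe³⁺/Fe²⁺ at the anode, E°cell = +1.60 − (+0.78) = +0.82 V (n = 1).
From the Nernst equation, log Q = n(E° − E)/0.0592 = 1·(+0.82 − (+0.697))/0.0592 = 2.078.
For Ce^4+(aq) + Fe^2+(aq) → Ce^3+(aq) + Fe^3+(aq), the reaction quotient is Q = ([Ce^3+(aq)]·[Fe^3+(aq)]) / ([Ce^4+(aq)]·[Fe^2+(aq)]).
Substituting the known concentrations and solving, log [Fe^2+(aq)] = −1.820 and [Fe^2+(aq)] = 0.015 M.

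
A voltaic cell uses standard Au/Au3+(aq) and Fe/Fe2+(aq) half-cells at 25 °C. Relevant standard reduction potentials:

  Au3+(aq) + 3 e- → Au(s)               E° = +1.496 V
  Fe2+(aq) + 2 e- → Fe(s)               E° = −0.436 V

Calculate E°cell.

+1.932 V

Of the two couples in this cell, the one with the more positive reduction potential is reduced at the cathode: here that is Au³⁺/Au (+1.496 V); Fe²⁺/Fe (−0.436 V) is the anode.
E°cell = E°(cathode) − E°(anode) = +1.496 − (−0.436) = +1.932 V.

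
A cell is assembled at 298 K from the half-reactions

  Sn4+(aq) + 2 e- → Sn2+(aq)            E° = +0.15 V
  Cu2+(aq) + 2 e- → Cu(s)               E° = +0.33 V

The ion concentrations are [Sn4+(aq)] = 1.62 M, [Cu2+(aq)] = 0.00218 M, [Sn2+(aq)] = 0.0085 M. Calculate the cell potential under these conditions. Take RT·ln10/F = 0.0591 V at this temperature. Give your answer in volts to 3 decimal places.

Cu²⁺/Cu is reduced (cathode, E° = +0.33 V) and Sn⁴⁺/Sn²⁺ is oxidized (anode).
E°cell = +0.33 − (+0.15) = +0.18 V, with n = 2 electrons transferred.
The balanced reaction is Cu2+(aq) + Sn2+(aq) → Cu(s) + Sn4+(aq), so Q = [Sn4+(aq)] / ([Cu2+(aq)]·[Sn2+(aq)]) = 8.74×10^4 and log Q = 4.942.
E = E° − (0.0591/n)·log Q = +0.18 − (0.0591/2)(4.942) = +0.034 V.

+0.034 V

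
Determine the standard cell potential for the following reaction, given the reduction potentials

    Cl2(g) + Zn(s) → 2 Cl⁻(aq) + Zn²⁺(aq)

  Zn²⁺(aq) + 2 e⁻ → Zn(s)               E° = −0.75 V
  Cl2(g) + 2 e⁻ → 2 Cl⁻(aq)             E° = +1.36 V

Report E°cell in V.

Cl2(g) gains electrons, so the Cl₂/Cl⁻ couple is the cathode; the Zn²⁺/Zn couple is the anode.
E°cell = E°(cathode) − E°(anode) = +1.36 − (−0.75) = +2.11 V.
The positive value indicates the reaction is spontaneous as written.

+2.11 V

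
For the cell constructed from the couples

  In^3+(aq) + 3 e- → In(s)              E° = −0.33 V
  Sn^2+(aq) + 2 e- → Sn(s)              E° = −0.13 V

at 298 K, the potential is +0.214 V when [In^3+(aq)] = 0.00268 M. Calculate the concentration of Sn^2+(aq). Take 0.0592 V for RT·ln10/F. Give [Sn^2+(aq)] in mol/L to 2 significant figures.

0.057 M

With Sn²⁺/Sn at the cathode and In³⁺/In at the anode, E°cell = −0.13 − (−0.33) = +0.20 V (n = 6).
Rearranging E = E° − (0.0592/n)·log Q gives log Q = 6(+0.20 − (+0.214))/0.0592 = −1.419.
The balanced reaction is 3 Sn^2+(aq) + 2 In(s) → 3 Sn(s) + 2 In^3+(aq), so Q = [In^3+(aq)]^2 / [Sn^2+(aq)]^3.
Substituting the known concentrations and solving, log [Sn^2+(aq)] = −1.242 and [Sn^2+(aq)] = 0.057 M.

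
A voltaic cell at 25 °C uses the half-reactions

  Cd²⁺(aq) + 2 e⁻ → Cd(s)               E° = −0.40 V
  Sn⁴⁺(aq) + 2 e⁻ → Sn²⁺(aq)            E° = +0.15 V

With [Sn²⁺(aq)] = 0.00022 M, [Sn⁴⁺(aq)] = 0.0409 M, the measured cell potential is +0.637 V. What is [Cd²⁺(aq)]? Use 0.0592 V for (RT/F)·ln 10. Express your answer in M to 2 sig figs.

0.21 M

The Sn⁴⁺/Sn²⁺ couple has the larger reduction potential, so it is the cathode: E°cell = +0.15 − (−0.40) = +0.55 V and n = 2.
Since E = E° − (0.0592/n)·log Q, log Q = n(E° − E)/0.0592 = −2.939.
The balanced reaction is Sn⁴⁺(aq) + Cd(s) → Sn²⁺(aq) + Cd²⁺(aq), so Q = ([Sn²⁺(aq)]·[Cd²⁺(aq)]) / [Sn⁴⁺(aq)].
Substituting the known concentrations and solving, log [Cd²⁺(aq)] = −0.670 and [Cd²⁺(aq)] = 0.21 M.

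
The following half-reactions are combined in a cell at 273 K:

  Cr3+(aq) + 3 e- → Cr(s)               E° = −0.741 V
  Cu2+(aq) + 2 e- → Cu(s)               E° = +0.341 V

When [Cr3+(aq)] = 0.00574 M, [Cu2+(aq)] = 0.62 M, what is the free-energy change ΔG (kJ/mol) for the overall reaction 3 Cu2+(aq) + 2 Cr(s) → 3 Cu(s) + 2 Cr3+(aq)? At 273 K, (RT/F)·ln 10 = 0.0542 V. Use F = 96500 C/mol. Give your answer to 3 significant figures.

E°cell = +0.341 − (−0.741) = +1.082 V; the balanced reaction transfers n = 6 electrons.
Here Q = [Cr3+(aq)]^2 / [Cu2+(aq)]^3 = 0.000138 (log Q = −3.859), giving E = +1.082 − (0.0542/6)·(−3.859) = +1.1169 V.
ΔG = −nFE = −(6)(96500)(+1.1169) J/mol = −647 kJ/mol.

−647 kJ/mol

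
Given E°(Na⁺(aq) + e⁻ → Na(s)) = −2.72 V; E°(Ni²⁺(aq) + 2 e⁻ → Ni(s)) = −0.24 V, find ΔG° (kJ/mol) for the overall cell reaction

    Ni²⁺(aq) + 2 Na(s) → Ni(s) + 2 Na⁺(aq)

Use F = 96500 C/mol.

−479 kJ/mol

In the reaction as written Ni²⁺(aq) is reduced, so the Ni²⁺/Ni couple is the cathode and Na⁺/Na is the anode.
E°cell = −0.24 − (−2.72) = +2.48 V; balancing electrons gives n = 2.
ΔG° = −nFE°cell = −(2)(96500)(+2.48) J/mol = −479 kJ/mol.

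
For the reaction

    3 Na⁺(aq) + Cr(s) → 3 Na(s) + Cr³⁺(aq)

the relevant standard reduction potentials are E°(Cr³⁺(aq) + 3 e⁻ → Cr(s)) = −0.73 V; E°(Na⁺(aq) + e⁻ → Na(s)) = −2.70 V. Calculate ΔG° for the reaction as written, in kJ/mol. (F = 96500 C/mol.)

In the reaction as written Na⁺(aq) is reduced, so the Na⁺/Na couple is the cathode and Cr³⁺/Cr is the anode.
E°cell = −2.70 − (−0.73) = −1.97 V; balancing electrons gives n = 3.
ΔG° = −nFE°cell = −(3)(96500)(−1.97) J/mol = +570 kJ/mol.

+570 kJ/mol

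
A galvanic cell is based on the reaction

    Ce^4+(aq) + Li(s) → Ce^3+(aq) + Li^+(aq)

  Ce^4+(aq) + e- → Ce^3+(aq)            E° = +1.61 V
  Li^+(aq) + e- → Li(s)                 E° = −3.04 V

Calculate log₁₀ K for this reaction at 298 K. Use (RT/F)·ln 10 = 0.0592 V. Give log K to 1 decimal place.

The Ce⁴⁺/Ce³⁺ couple is reduced (cathode); E°cell = +1.61 − (−3.04) = +4.65 V with n = 1.
At equilibrium E = 0, so log K = nE°cell / 0.0592 = (1)(+4.65) / 0.0592 = 78.5.

log K = 78.5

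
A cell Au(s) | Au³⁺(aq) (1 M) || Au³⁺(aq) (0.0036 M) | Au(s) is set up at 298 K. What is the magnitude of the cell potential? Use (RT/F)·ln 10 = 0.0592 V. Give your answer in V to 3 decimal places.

For a concentration cell E°cell = 0, since both electrodes use the same couple.
The compartment with the higher Au³⁺(aq) concentration (1 M) acts as the cathode; ions are reduced there and produced at the dilute (0.0036 M) anode.
With n = 3, Ecell = −(0.0592/3)·log([dilute]/[conc]) = −(0.0592/3)·log(0.0036/1) = +0.048 V.

0.048 V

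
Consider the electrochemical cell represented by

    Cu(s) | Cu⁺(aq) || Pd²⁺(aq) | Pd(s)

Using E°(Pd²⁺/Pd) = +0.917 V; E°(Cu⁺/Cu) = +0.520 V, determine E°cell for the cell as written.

By convention the left-hand electrode in cell notation is the anode (oxidation) and the right-hand electrode is the cathode (reduction).
E°cell = E°(right) − E°(left) = +0.917 − (+0.520) = +0.397 V.

+0.397 V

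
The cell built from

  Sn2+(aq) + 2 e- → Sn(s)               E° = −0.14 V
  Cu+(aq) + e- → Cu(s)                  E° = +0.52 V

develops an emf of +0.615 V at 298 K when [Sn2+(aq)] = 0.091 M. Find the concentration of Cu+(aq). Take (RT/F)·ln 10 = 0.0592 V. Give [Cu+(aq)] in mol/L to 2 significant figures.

0.052 M

With Cu⁺/Cu at the cathode and Sn²⁺/Sn at the anode, E°cell = +0.52 − (−0.14) = +0.66 V (n = 2).
Since E = E° − (0.0592/n)·log Q, log Q = n(E° − E)/0.0592 = 1.520.
For 2 Cu+(aq) + Sn(s) → 2 Cu(s) + Sn2+(aq), the reaction quotient is Q = [Sn2+(aq)] / [Cu+(aq)]^2.
Isolating [Cu+(aq)] in Q = 10^{1.520} yields log [Cu+(aq)] = −1.280, i.e. 0.052 M.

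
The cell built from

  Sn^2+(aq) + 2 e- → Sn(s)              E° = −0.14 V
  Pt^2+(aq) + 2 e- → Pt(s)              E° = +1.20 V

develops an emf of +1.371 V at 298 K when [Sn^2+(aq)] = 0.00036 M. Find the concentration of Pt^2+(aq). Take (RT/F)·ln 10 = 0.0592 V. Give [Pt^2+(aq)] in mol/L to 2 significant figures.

0.0040 M

The Pt²⁺/Pt couple has the larger reduction potential, so it is the cathode: E°cell = +1.20 − (−0.14) = +1.34 V and n = 2.
Since E = E° − (0.0592/n)·log Q, log Q = n(E° − E)/0.0592 = −1.047.
The balanced reaction is Pt^2+(aq) + Sn(s) → Pt(s) + Sn^2+(aq), so Q = [Sn^2+(aq)] / [Pt^2+(aq)].
Isolating [Pt^2+(aq)] in Q = 10^{−1.047} yields log [Pt^2+(aq)] = −2.397, i.e. 0.0040 M.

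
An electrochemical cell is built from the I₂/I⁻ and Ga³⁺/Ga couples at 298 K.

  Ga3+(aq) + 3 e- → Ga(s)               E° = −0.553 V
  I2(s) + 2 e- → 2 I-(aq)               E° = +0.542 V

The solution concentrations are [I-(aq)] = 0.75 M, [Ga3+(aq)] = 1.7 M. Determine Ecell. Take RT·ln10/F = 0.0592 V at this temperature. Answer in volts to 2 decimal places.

Since E°(I₂/I⁻) > E°(Ga³⁺/Ga), I₂/I⁻ serves as the cathode.
E°cell = E°cat − E°an = +0.542 − (−0.553) = +1.095 V; n = 6.
The balanced reaction is 3 I2(s) + 2 Ga(s) → 6 I-(aq) + 2 Ga3+(aq), so Q = [I-(aq)]^6·[Ga3+(aq)]^2 = 0.514 and log Q = −0.289.
By the Nernst equation, E = +1.095 − (0.0592/6)·(−0.289) = +1.10 V.

+1.10 V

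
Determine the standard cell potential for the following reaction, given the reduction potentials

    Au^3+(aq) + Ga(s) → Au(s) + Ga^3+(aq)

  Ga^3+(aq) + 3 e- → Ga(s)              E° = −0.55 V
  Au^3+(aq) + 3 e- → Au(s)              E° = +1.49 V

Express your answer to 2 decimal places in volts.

In the reaction as written, Au^3+(aq) is reduced (cathode) and Ga^3+(aq) is produced by oxidation at the anode.
E°cell = E°(cathode) − E°(anode) = +1.49 − (−0.55) = +2.04 V.

+2.04 V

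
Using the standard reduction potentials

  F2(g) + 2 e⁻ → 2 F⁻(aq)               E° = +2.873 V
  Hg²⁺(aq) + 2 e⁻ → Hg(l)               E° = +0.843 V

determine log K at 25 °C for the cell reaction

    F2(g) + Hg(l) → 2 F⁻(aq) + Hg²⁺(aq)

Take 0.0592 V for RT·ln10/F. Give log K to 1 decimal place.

log K = 68.6

The F₂/F⁻ couple is reduced (cathode); E°cell = +2.873 − (+0.843) = +2.030 V with n = 2.
At equilibrium E = 0, so log K = nE°cell / 0.0592 = (2)(+2.030) / 0.0592 = 68.6.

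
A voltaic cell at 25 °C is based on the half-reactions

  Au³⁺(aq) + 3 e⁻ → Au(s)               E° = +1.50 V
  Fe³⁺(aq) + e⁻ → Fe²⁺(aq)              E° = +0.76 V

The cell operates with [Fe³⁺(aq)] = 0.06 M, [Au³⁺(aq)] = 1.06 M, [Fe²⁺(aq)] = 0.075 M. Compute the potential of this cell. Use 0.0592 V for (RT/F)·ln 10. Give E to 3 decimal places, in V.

Since E°(Au³⁺/Au) > E°(Fe³⁺/Fe²⁺), Au³⁺/Au serves as the cathode.
The standard potential is +1.50 − (+0.76) = +0.74 V and the balanced reaction transfers n = 3 electrons.
Balancing gives Au³⁺(aq) + 3 Fe²⁺(aq) → Au(s) + 3 Fe³⁺(aq); hence Q = [Fe³⁺(aq)]^3 / ([Au³⁺(aq)]·[Fe²⁺(aq)]^3) = 0.483 (log Q = −0.316).
By the Nernst equation, E = +0.74 − (0.0592/3)·(−0.316) = +0.746 V.

+0.746 V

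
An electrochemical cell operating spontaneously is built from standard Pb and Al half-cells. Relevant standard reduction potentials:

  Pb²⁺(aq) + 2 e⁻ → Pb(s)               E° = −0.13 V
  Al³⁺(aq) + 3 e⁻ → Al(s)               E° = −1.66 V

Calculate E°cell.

Of the two couples in this cell, the one with the more positive reduction potential is reduced at the cathode: here that is Pb²⁺/Pb (−0.13 V); Al³⁺/Al (−1.66 V) is the anode.
E°cell = E°(cathode) − E°(anode) = −0.13 − (−1.66) = +1.53 V.

+1.53 V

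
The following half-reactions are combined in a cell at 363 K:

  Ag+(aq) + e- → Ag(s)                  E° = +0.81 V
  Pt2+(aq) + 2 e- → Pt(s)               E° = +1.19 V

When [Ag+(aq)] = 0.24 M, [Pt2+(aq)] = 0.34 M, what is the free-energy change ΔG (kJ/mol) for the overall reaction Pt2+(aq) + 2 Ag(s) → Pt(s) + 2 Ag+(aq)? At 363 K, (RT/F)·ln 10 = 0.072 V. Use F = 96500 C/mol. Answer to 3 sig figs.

−78.7 kJ/mol

The standard cell potential is +1.19 − (+0.81) = +0.38 V, with n = 2 electrons in the balanced equation.
Q = [Ag+(aq)]^2 / [Pt2+(aq)] = 0.169, so log Q = −0.771 and E = +0.38 − (0.072/2)(−0.771) = +0.4078 V.
Finally ΔG = −nFE = −(2)(96500 C/mol)(+0.4078 V) = −78.7 kJ/mol.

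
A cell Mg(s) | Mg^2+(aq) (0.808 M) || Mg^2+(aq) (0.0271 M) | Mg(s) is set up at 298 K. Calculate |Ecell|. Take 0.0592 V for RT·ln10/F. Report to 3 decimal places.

For a concentration cell E°cell = 0, since both electrodes use the same couple.
The compartment with the higher Mg^2+(aq) concentration (0.808 M) acts as the cathode; ions are reduced there and produced at the dilute (0.0271 M) anode.
With n = 2, Ecell = −(0.0592/2)·log([dilute]/[conc]) = −(0.0592/2)·log(0.0271/0.808) = +0.044 V.

0.044 V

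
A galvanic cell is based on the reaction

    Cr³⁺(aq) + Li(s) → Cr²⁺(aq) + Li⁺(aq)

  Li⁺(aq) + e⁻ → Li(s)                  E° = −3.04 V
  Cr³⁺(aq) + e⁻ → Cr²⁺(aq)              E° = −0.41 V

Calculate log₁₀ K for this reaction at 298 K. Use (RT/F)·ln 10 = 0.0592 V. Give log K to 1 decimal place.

log K = 44.4

The Cr³⁺/Cr²⁺ couple is reduced (cathode); E°cell = −0.41 − (−3.04) = +2.63 V with n = 1.
At equilibrium E = 0, so log K = nE°cell / 0.0592 = (1)(+2.63) / 0.0592 = 44.4.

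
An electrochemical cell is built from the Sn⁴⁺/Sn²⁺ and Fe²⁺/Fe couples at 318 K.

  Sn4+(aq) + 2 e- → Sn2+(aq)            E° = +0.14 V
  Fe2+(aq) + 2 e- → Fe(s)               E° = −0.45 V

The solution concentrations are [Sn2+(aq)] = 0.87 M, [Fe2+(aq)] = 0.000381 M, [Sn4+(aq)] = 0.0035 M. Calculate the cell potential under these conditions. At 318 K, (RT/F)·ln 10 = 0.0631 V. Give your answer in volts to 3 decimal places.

+0.622 V

Sn⁴⁺/Sn²⁺ is reduced (cathode, E° = +0.14 V) and Fe²⁺/Fe is oxidized (anode).
E°cell = +0.14 − (−0.45) = +0.59 V, with n = 2 electrons transferred.
The balanced reaction is Sn4+(aq) + Fe(s) → Sn2+(aq) + Fe2+(aq), so Q = ([Sn2+(aq)]·[Fe2+(aq)]) / [Sn4+(aq)] = 0.0947 and log Q = −1.024.
By the Nernst equation, E = +0.59 − (0.0631/2)·(−1.024) = +0.622 V.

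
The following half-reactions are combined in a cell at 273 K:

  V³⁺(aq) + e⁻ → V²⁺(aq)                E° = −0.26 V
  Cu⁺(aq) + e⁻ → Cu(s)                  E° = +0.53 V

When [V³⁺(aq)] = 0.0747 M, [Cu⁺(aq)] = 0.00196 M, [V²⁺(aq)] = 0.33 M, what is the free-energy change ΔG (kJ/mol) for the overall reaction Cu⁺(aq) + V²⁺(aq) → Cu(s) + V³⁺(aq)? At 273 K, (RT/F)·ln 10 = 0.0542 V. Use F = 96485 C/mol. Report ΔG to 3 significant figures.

With Cu⁺/Cu reduced at the cathode, E°cell = +0.53 − (−0.26) = +0.79 V and n = 1.
The reaction quotient is [V³⁺(aq)] / ([Cu⁺(aq)]·[V²⁺(aq)]) = 115; by Nernst, E = +0.79 − (0.0542/1)(2.063) = +0.6782 V.
Then ΔG = −nFE = −1 × 96485 × +0.6782 J/mol = −65.4 kJ/mol.

−65.4 kJ/mol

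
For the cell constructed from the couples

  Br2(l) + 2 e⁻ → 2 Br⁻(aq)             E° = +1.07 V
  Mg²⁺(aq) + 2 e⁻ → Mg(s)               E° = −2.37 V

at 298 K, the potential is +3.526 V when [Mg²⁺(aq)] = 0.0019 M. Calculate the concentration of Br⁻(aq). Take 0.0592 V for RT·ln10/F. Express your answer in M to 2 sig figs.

0.81 M

Br₂/Br⁻ is the cathode (higher E°); E°cell = +1.07 − (−2.37) = +3.44 V with n = 2.
Since E = E° − (0.0592/n)·log Q, log Q = n(E° − E)/0.0592 = −2.905.
For Br2(l) + Mg(s) → 2 Br⁻(aq) + Mg²⁺(aq), the reaction quotient is Q = [Br⁻(aq)]^2·[Mg²⁺(aq)].
Substituting the known concentrations and solving, log [Br⁻(aq)] = −0.092 and [Br⁻(aq)] = 0.81 M.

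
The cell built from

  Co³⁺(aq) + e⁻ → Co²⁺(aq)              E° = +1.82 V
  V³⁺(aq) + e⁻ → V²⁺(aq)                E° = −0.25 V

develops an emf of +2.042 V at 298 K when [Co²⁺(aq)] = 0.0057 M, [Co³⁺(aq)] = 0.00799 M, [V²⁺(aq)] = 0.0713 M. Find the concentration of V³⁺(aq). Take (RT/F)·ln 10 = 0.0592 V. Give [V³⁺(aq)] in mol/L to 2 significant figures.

0.30 M

The Co³⁺/Co²⁺ couple has the larger reduction potential, so it is the cathode: E°cell = +1.82 − (−0.25) = +2.07 V and n = 1.
Since E = E° − (0.0592/n)·log Q, log Q = n(E° − E)/0.0592 = 0.473.
The balanced reaction is Co³⁺(aq) + V²⁺(aq) → Co²⁺(aq) + V³⁺(aq), so Q = ([Co²⁺(aq)]·[V³⁺(aq)]) / ([Co³⁺(aq)]·[V²⁺(aq)]).
Substituting the known concentrations and solving, log [V³⁺(aq)] = −0.527 and [V³⁺(aq)] = 0.30 M.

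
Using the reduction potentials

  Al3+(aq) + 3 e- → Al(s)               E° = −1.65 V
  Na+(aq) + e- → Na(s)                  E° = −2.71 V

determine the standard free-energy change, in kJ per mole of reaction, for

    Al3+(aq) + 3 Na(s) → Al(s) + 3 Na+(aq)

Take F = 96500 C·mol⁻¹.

−307 kJ/mol

In the reaction as written Al3+(aq) is reduced, so the Al³⁺/Al couple is the cathode and Na⁺/Na is the anode.
E°cell = −1.65 − (−2.71) = +1.06 V; balancing electrons gives n = 3.
ΔG° = −nFE°cell = −(3)(96500)(+1.06) J/mol = −307 kJ/mol.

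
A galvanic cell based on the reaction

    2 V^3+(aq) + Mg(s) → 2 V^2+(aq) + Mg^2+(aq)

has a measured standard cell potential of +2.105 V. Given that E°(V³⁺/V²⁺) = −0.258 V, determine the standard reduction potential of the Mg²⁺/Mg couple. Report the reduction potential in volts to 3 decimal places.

−2.363 V

In the reaction as written the V³⁺/V²⁺ couple is reduced (cathode) and Mg²⁺/Mg is oxidized (anode), so E°cell = E°(V³⁺/V²⁺) − E°(Mg²⁺/Mg).
E°(Mg²⁺/Mg) = E°(cathode) − E°cell = −0.258 − (+2.105) = −2.363 V.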